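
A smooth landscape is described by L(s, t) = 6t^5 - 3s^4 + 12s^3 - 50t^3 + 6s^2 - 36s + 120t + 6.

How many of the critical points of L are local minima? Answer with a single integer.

2

L separates as a function of s plus a function of t, so ∇L=0 decouples.
∂L/∂s = -12(s - 3)(s - 1)(s + 1) = 0 at s ∈ {-1, 1, 3}; ∂L/∂t = 30(t - 2)(t - 1)(t + 1)(t + 2) = 0 at t ∈ {-2, -1, 1, 2}.
The Hessian is diagonal: diag(L_ss, L_tt). Second derivatives: L_ss(-1)=-96, L_ss(1)=48, L_ss(3)=-96; L_tt(-2)=-360, L_tt(-1)=180, L_tt(1)=-180, L_tt(2)=360.
Local minima occur where both diagonal entries positive: (1, -1), (1, 2). Count: 2.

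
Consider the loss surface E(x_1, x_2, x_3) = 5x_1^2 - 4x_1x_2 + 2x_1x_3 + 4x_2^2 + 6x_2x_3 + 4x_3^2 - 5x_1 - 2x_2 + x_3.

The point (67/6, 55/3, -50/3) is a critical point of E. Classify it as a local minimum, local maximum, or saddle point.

The Hessian is constant: H = [[10, -4, 2], [-4, 8, 6], [2, 6, 8]].
Leading principal minors: Δ₁ = 10, Δ₂ = 64, Δ₃ = 24.
All leading minors are positive, so H is positive definite: a local minimum.

local minimum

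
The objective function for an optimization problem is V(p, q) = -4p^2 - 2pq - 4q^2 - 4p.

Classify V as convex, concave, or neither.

V is quadratic, so its Hessian is the constant matrix H = [[-8, -2], [-2, -8]].
det(H) = 60, tr(H) = -16.
det(H) > 0 and tr(H) < 0, so H is negative definite everywhere: concave.

concave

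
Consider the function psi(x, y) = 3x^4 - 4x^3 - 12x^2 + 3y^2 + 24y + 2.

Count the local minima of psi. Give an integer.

psi separates as a function of x plus a function of y, so ∇psi=0 decouples.
∂psi/∂x = 12x(x - 2)(x + 1) = 0 at x ∈ {-1, 0, 2}; ∂psi/∂y = 6(y + 4) = 0 at y ∈ {-4}.
The Hessian is diagonal: diag(psi_xx, psi_yy). Second derivatives: psi_xx(-1)=36, psi_xx(0)=-24, psi_xx(2)=72; psi_yy(-4)=6.
Local minima occur where both diagonal entries positive: (-1, -4), (2, -4). Count: 2.

2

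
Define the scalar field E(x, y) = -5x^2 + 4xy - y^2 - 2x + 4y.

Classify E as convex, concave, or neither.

concave

E is quadratic, so its Hessian is the constant matrix H = [[-10, 4], [4, -2]].
det(H) = 4, tr(H) = -12.
det(H) > 0 and tr(H) < 0, so H is negative definite everywhere: concave.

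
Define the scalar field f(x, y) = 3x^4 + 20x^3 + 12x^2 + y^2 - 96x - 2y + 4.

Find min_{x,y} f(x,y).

-58

f(x,y) separates as P(x) + Q(y) + 4, so its minimum is min P + min Q + 4.
P'(x) = 12(x - 1)(x + 2)(x + 4) vanishes at x ∈ {-4, -2, 1}; Q'(y) = 2y - 2 vanishes at y ∈ {1}.
Local minima of P (where P''>0): P(-4)=64, P(1)=-61. Local minima of Q: Q(1)=-1.
So the global minimum of f is P(1) + Q(1) + 4 = -61 − 1 + 4 = -58, attained at (1, 1).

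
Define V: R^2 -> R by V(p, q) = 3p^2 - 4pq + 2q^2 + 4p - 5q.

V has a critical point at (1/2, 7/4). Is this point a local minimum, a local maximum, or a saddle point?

local minimum

The Hessian of V is constant: H = [[6, -4], [-4, 4]].
det(H) = 6·4 − (-4)² = 8.
det(H) > 0 and tr(H) = 10 > 0, so H is positive definite and the point is a local minimum.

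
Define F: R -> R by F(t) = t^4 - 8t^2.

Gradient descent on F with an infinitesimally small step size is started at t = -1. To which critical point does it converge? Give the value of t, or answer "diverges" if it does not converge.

F'(t) = 4t(t - 2)(t + 2), so F'(-1) = 12.
Gradient descent moves in the -F' direction, i.e. t is decreasing.
The nearest critical point in that direction is t = -2, where F'' = 32 > 0 (a local minimum). The iterate converges there.

-2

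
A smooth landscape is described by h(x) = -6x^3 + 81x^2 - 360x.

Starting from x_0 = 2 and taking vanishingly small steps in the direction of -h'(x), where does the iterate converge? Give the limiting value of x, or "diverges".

4

h'(x) = -18(x - 5)(x - 4), so h'(2) = -108.
Gradient descent moves in the -h' direction, i.e. x is increasing.
The nearest critical point in that direction is x = 4, where h'' = 18 > 0 (a local minimum). The iterate converges there.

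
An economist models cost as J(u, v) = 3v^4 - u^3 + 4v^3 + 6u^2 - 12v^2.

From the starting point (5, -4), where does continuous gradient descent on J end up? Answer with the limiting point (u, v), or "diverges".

J is separable, so gradient descent decouples: u follows -∂J/∂u, v follows -∂J/∂v.
∂J/∂u = -3u(u - 4); at u=5 this is -15, so u increases.
∂J/∂v = 12v(v - 1)(v + 2); at v=-4 this is -480, so v increases.
The u-coordinate has no critical point in that direction and runs off to infinity.

diverges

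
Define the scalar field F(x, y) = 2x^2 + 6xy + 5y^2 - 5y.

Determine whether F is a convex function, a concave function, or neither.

F is quadratic, so its Hessian is the constant matrix H = [[4, 6], [6, 10]].
det(H) = 4, tr(H) = 14.
det(H) > 0 and tr(H) > 0, so H is positive definite everywhere: convex.

convex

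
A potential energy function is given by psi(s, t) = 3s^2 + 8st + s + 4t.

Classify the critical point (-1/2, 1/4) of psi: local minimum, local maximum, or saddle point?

saddle point

The Hessian of psi is constant: H = [[6, 8], [8, 0]].
det(H) = 6·0 − 8² = -64.
Since det(H) < 0, H is indefinite and the critical point is a saddle point.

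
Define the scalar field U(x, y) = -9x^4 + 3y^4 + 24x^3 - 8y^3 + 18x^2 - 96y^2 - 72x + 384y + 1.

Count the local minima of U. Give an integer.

2

U separates as a function of x plus a function of y, so ∇U=0 decouples.
∂U/∂x = -36(x - 2)(x - 1)(x + 1) = 0 at x ∈ {-1, 1, 2}; ∂U/∂y = 12(y - 4)(y - 2)(y + 4) = 0 at y ∈ {-4, 2, 4}.
The Hessian is diagonal: diag(U_xx, U_yy). Second derivatives: U_xx(-1)=-216, U_xx(1)=72, U_xx(2)=-108; U_yy(-4)=576, U_yy(2)=-144, U_yy(4)=192.
Local minima occur where both diagonal entries positive: (1, -4), (1, 4). Count: 2.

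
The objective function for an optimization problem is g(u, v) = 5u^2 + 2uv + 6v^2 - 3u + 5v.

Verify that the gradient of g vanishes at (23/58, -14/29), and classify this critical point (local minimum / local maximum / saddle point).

∇g = (10u + 2v - 3, 2u + 12v + 5); substituting (23/58, -14/29) gives ∇g = (0, 0), so (23/58, -14/29) is indeed a critical point.
The Hessian of g is constant: H = [[10, 2], [2, 12]].
det(H) = 10·12 − 2² = 116.
det(H) > 0 and tr(H) = 22 > 0, so H is positive definite and the point is a local minimum.

local minimum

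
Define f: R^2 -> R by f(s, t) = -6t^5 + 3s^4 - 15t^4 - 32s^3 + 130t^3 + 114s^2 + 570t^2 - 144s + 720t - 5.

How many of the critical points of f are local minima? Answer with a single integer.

4

f separates as a function of s plus a function of t, so ∇f=0 decouples.
∂f/∂s = 12(s - 4)(s - 3)(s - 1) = 0 at s ∈ {1, 3, 4}; ∂f/∂t = -30(t - 4)(t + 1)(t + 2)(t + 3) = 0 at t ∈ {-3, -2, -1, 4}.
The Hessian is diagonal: diag(f_ss, f_tt). Second derivatives: f_ss(1)=72, f_ss(3)=-24, f_ss(4)=36; f_tt(-3)=420, f_tt(-2)=-180, f_tt(-1)=300, f_tt(4)=-6300.
Local minima occur where both diagonal entries positive: (1, -3), (1, -1), (4, -3), (4, -1). Count: 4.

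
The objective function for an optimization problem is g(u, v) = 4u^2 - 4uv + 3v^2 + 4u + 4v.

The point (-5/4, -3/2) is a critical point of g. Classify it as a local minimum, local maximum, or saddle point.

The Hessian of g is constant: H = [[8, -4], [-4, 6]].
det(H) = 8·6 − (-4)² = 32.
det(H) > 0 and tr(H) = 14 > 0, so H is positive definite and the point is a local minimum.

local minimum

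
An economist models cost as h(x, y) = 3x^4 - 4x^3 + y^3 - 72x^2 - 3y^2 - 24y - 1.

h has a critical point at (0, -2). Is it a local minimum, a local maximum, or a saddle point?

local maximum

The mixed partial ∂²h/∂x∂y is 0, so the Hessian at any point is diag(h_xx, h_yy) = diag(12(3x^2 - 2x - 12), 6(y - 1)).
At (0, -2): H = diag(-144, -18).
Both eigenvalues are negative, so H is negative definite: a local maximum.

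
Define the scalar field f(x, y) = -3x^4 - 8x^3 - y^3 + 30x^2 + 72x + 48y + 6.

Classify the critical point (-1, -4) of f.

local minimum

The mixed partial ∂²f/∂x∂y is 0, so the Hessian at any point is diag(f_xx, f_yy) = diag(12(-3x^2 - 4x + 5), -6y).
At (-1, -4): H = diag(72, 24).
Both eigenvalues are positive, so H is positive definite: a local minimum.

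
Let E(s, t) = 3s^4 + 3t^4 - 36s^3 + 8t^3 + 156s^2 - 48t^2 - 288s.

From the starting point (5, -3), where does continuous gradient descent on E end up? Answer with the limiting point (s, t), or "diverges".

E is separable, so gradient descent decouples: s follows -∂E/∂s, t follows -∂E/∂t.
∂E/∂s = 12(s - 4)(s - 3)(s - 2); at s=5 this is 72, so s decreases.
∂E/∂t = 12t(t - 2)(t + 4); at t=-3 this is 180, so t decreases.
s converges to its nearest critical value 4 (a local min of the s-part); t converges to -4. The iterate converges to (4, -4).

(4, -4)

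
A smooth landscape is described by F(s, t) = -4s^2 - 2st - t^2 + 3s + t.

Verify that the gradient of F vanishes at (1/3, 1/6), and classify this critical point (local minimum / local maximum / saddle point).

local maximum

∇F = (-8s - 2t + 3, -2s - 2t + 1); substituting (1/3, 1/6) gives ∇F = (0, 0), so (1/3, 1/6) is indeed a critical point.
The Hessian of F is constant: H = [[-8, -2], [-2, -2]].
det(H) = (-8)·(-2) − (-2)² = 12.
det(H) > 0 and tr(H) = -10 < 0, so H is negative definite and the point is a local maximum.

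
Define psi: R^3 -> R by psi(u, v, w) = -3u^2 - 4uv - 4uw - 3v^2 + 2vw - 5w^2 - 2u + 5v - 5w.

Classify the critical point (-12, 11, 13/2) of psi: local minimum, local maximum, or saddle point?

The Hessian is constant: H = [[-6, -4, -4], [-4, -6, 2], [-4, 2, -10]].
Leading principal minors: Δ₁ = -6, Δ₂ = 20, Δ₃ = -16.
The minors alternate sign starting negative (−, +, −), so H is negative definite: a local maximum.

local maximum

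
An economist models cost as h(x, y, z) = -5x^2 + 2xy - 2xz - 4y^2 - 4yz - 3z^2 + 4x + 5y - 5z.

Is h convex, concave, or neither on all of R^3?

concave

h is quadratic, so its Hessian is the constant matrix H = [[-10, 2, -2], [2, -8, -4], [-2, -4, -6]].
Leading principal minors: -10, 76, -232.
Signs alternate −, +, − ⇒ H ≺ 0 ⇒ concave.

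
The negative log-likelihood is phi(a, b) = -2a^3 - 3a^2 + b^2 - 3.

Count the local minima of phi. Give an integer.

phi separates as a function of a plus a function of b, so ∇phi=0 decouples.
∂phi/∂a = -6a(a + 1) = 0 at a ∈ {-1, 0}; ∂phi/∂b = 2b = 0 at b ∈ {0}.
The Hessian is diagonal: diag(phi_aa, phi_bb). Second derivatives: phi_aa(-1)=6, phi_aa(0)=-6; phi_bb(0)=2.
Local minima occur where both diagonal entries positive: (-1, 0). Count: 1.

1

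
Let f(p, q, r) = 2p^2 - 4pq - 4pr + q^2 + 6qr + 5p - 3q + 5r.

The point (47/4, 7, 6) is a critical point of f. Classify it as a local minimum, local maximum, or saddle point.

The Hessian is constant: H = [[4, -4, -4], [-4, 2, 6], [-4, 6, 0]].
Leading principal minors: Δ₁ = 4, Δ₂ = -8, Δ₃ = 16.
The minors fit neither the all-positive nor the alternating-sign pattern, so H is indefinite: a saddle point.

saddle point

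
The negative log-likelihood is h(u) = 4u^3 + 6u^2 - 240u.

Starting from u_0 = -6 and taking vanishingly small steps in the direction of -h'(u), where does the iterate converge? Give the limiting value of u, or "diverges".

diverges

h'(u) = 12(u - 4)(u + 5), so h'(-6) = 120.
Gradient descent moves in the -h' direction, i.e. u is decreasing.
There is no critical point below u=-6, and h' keeps the same sign, so the iterate runs off to −∞.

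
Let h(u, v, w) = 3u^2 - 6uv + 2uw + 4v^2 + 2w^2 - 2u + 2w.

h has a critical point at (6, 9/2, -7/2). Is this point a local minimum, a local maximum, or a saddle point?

The Hessian is constant: H = [[6, -6, 2], [-6, 8, 0], [2, 0, 4]].
Leading principal minors: Δ₁ = 6, Δ₂ = 12, Δ₃ = 16.
All leading minors are positive, so H is positive definite: a local minimum.

local minimum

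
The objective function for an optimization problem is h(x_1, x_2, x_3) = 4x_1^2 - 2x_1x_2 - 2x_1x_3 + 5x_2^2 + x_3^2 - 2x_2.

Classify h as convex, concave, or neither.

convex

h is quadratic, so its Hessian is the constant matrix H = [[8, -2, -2], [-2, 10, 0], [-2, 0, 2]].
Leading principal minors: 8, 76, 112.
All positive ⇒ H ≻ 0 ⇒ convex.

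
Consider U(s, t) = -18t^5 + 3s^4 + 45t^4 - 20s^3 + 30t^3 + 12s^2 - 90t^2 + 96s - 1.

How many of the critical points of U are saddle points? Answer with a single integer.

U separates as a function of s plus a function of t, so ∇U=0 decouples.
∂U/∂s = 12(s - 4)(s - 2)(s + 1) = 0 at s ∈ {-1, 2, 4}; ∂U/∂t = -90t(t - 2)(t - 1)(t + 1) = 0 at t ∈ {-1, 0, 1, 2}.
The Hessian is diagonal: diag(U_ss, U_tt). Second derivatives: U_ss(-1)=180, U_ss(2)=-72, U_ss(4)=120; U_tt(-1)=540, U_tt(0)=-180, U_tt(1)=180, U_tt(2)=-540.
Saddle points occur where the two diagonal entries have opposite signs: (-1, 0), (-1, 2), (2, -1), (2, 1), (4, 0), (4, 2). Count: 6.

6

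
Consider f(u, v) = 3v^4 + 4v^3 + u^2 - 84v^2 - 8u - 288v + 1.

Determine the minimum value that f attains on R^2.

-1487

f(u,v) separates as P(u) + Q(v) + 1, so its minimum is min P + min Q + 1.
P'(u) = 2u - 8 vanishes at u ∈ {4}; Q'(v) = 12(v - 4)(v + 2)(v + 3) vanishes at v ∈ {-3, -2, 4}.
Local minima of P (where P''>0): P(4)=-16. Local minima of Q: Q(-3)=243, Q(4)=-1472.
So the global minimum of f is P(4) + Q(4) + 1 = -16 − 1472 + 1 = -1487, attained at (4, 4).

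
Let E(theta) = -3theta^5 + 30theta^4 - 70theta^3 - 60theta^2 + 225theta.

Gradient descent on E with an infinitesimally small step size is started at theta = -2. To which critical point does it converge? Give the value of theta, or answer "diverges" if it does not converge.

E'(theta) = -15(theta - 5)(theta - 3)(theta - 1)(theta + 1), so E'(-2) = -1575.
Gradient descent moves in the -E' direction, i.e. theta is increasing.
The nearest critical point in that direction is theta = -1, where E'' = 720 > 0 (a local minimum). The iterate converges there.

-1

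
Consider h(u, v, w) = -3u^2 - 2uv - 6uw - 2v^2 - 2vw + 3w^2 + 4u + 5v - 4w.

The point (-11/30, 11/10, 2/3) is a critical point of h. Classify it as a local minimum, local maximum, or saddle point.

The Hessian is constant: H = [[-6, -2, -6], [-2, -4, -2], [-6, -2, 6]].
Leading principal minors: Δ₁ = -6, Δ₂ = 20, Δ₃ = 240.
The minors fit neither the all-positive nor the alternating-sign pattern, so H is indefinite: a saddle point.

saddle point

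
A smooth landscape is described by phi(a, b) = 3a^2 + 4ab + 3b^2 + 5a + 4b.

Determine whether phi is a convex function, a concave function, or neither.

phi is quadratic, so its Hessian is the constant matrix H = [[6, 4], [4, 6]].
det(H) = 20, tr(H) = 12.
det(H) > 0 and tr(H) > 0, so H is positive definite everywhere: convex.

convex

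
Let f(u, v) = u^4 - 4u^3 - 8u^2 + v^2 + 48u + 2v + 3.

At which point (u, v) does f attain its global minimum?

(-2, -1)

f(u,v) separates as P(u) + Q(v) + 3, so its minimum is min P + min Q + 3.
P'(u) = 4(u - 3)(u - 2)(u + 2) vanishes at u ∈ {-2, 2, 3}; Q'(v) = 2v + 2 vanishes at v ∈ {-1}.
Local minima of P (where P''>0): P(-2)=-80, P(3)=45. Local minima of Q: Q(-1)=-1.
So the global minimum of f is P(-2) + Q(-1) + 3 = -80 − 1 + 3 = -78, attained at (-2, -1).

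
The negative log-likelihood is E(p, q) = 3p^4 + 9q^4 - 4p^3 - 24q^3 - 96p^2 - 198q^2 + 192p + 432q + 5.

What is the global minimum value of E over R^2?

-2976

E(p,q) separates as A(p) + B(q) + 5, so its minimum is min A + min B + 5.
A'(p) = 12(p - 4)(p - 1)(p + 4) vanishes at p ∈ {-4, 1, 4}; B'(q) = 36(q - 4)(q - 1)(q + 3) vanishes at q ∈ {-3, 1, 4}.
Local minima of A (where A''>0): A(-4)=-1280, A(4)=-256. Local minima of B: B(-3)=-1701, B(4)=-672.
So the global minimum of E is A(-4) + B(-3) + 5 = -1280 − 1701 + 5 = -2976, attained at (-4, -3).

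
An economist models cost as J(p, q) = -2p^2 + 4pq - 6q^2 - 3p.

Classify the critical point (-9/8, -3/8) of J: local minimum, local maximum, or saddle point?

The Hessian of J is constant: H = [[-4, 4], [4, -12]].
det(H) = (-4)·(-12) − 4² = 32.
det(H) > 0 and tr(H) = -16 < 0, so H is negative definite and the point is a local maximum.

local maximum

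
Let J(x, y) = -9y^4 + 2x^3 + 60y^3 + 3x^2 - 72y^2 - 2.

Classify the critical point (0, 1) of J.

local minimum

The mixed partial ∂²J/∂x∂y is 0, so the Hessian at any point is diag(J_xx, J_yy) = diag(6(2x + 1), 36(-3y^2 + 10y - 4)).
At (0, 1): H = diag(6, 108).
Both eigenvalues are positive, so H is positive definite: a local minimum.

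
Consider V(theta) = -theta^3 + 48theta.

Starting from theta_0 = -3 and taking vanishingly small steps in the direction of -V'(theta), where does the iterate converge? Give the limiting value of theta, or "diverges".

V'(theta) = -3(theta - 4)(theta + 4), so V'(-3) = 21.
Gradient descent moves in the -V' direction, i.e. theta is decreasing.
The nearest critical point in that direction is theta = -4, where V'' = 24 > 0 (a local minimum). The iterate converges there.

-4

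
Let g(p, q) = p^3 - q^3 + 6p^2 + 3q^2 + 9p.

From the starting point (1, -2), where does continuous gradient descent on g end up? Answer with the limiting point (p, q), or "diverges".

(-1, 0)

g is separable, so gradient descent decouples: p follows -∂g/∂p, q follows -∂g/∂q.
∂g/∂p = 3(p + 1)(p + 3); at p=1 this is 24, so p decreases.
∂g/∂q = -3q(q - 2); at q=-2 this is -24, so q increases.
p converges to its nearest critical value -1 (a local min of the p-part); q converges to 0. The iterate converges to (-1, 0).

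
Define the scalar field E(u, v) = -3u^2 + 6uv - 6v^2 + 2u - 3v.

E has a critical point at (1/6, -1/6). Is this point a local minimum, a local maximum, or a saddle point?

local maximum

The Hessian of E is constant: H = [[-6, 6], [6, -12]].
det(H) = (-6)·(-12) − 6² = 36.
det(H) > 0 and tr(H) = -18 < 0, so H is negative definite and the point is a local maximum.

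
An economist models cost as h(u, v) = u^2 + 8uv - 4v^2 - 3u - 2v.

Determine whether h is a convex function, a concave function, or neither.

h is quadratic, so its Hessian is the constant matrix H = [[2, 8], [8, -8]].
det(H) = -80, tr(H) = -6.
det(H) < 0, so H is indefinite: neither convex nor concave.

neither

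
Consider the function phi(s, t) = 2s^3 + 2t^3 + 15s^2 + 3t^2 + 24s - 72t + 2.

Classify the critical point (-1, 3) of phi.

The mixed partial ∂²phi/∂s∂t is 0, so the Hessian at any point is diag(phi_ss, phi_tt) = diag(6(2s + 5), 6(2t + 1)).
At (-1, 3): H = diag(18, 42).
Both eigenvalues are positive, so H is positive definite: a local minimum.

local minimum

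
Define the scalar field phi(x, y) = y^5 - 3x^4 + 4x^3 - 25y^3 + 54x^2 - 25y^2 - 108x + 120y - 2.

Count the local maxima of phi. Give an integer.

phi separates as a function of x plus a function of y, so ∇phi=0 decouples.
∂phi/∂x = -12(x - 3)(x - 1)(x + 3) = 0 at x ∈ {-3, 1, 3}; ∂phi/∂y = 5(y - 4)(y - 1)(y + 2)(y + 3) = 0 at y ∈ {-3, -2, 1, 4}.
The Hessian is diagonal: diag(phi_xx, phi_yy). Second derivatives: phi_xx(-3)=-288, phi_xx(1)=96, phi_xx(3)=-144; phi_yy(-3)=-140, phi_yy(-2)=90, phi_yy(1)=-180, phi_yy(4)=630.
Local maxima occur where both diagonal entries negative: (-3, -3), (-3, 1), (3, -3), (3, 1). Count: 4.

4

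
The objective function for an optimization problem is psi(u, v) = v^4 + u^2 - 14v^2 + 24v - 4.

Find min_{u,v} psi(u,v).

-121

psi(u,v) separates as P(u) + Q(v) − 4, so its minimum is min P + min Q − 4.
P'(u) = 2u vanishes at u ∈ {0}; Q'(v) = 4(v - 2)(v - 1)(v + 3) vanishes at v ∈ {-3, 1, 2}.
Local minima of P (where P''>0): P(0)=0. Local minima of Q: Q(-3)=-117, Q(2)=8.
So the global minimum of psi is P(0) + Q(-3) − 4 = 0 − 117 − 4 = -121, attained at (0, -3).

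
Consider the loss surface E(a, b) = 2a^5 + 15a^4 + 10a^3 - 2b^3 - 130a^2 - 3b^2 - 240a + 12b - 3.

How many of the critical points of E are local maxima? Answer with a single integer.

E separates as a function of a plus a function of b, so ∇E=0 decouples.
∂E/∂a = 10(a - 2)(a + 1)(a + 3)(a + 4) = 0 at a ∈ {-4, -3, -1, 2}; ∂E/∂b = -6(b - 1)(b + 2) = 0 at b ∈ {-2, 1}.
The Hessian is diagonal: diag(E_aa, E_bb). Second derivatives: E_aa(-4)=-180, E_aa(-3)=100, E_aa(-1)=-180, E_aa(2)=900; E_bb(-2)=18, E_bb(1)=-18.
Local maxima occur where both diagonal entries negative: (-4, 1), (-1, 1). Count: 2.

2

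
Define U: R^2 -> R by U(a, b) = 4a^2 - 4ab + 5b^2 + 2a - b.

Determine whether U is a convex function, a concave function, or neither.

convex

U is quadratic, so its Hessian is the constant matrix H = [[8, -4], [-4, 10]].
det(H) = 64, tr(H) = 18.
det(H) > 0 and tr(H) > 0, so H is positive definite everywhere: convex.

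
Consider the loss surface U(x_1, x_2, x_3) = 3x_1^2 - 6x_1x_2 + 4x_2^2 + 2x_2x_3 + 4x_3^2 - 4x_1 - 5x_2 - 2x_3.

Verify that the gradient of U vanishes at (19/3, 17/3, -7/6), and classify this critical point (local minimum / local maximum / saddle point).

local minimum

∇U = (6x_1 - 6x_2 - 4, -6x_1 + 8x_2 + 2x_3 - 5, 2x_2 + 8x_3 - 2); substituting (19/3, 17/3, -7/6) gives ∇U = (0, 0, 0), so (19/3, 17/3, -7/6) is indeed a critical point.
The Hessian is constant: H = [[6, -6, 0], [-6, 8, 2], [0, 2, 8]].
Leading principal minors: Δ₁ = 6, Δ₂ = 12, Δ₃ = 72.
All leading minors are positive, so H is positive definite: a local minimum.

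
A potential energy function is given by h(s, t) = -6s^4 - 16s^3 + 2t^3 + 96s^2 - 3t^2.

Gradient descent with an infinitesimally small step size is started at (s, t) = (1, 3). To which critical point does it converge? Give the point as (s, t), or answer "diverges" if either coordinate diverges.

h is separable, so gradient descent decouples: s follows -∂h/∂s, t follows -∂h/∂t.
∂h/∂s = -24s(s - 2)(s + 4); at s=1 this is 120, so s decreases.
∂h/∂t = 6t(t - 1); at t=3 this is 36, so t decreases.
s converges to its nearest critical value 0 (a local min of the s-part); t converges to 1. The iterate converges to (0, 1).

(0, 1)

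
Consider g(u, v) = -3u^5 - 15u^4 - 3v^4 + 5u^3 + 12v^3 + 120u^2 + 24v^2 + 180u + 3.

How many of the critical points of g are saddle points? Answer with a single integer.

6

g separates as a function of u plus a function of v, so ∇g=0 decouples.
∂g/∂u = -15(u - 2)(u + 1)(u + 2)(u + 3) = 0 at u ∈ {-3, -2, -1, 2}; ∂g/∂v = -12v(v - 4)(v + 1) = 0 at v ∈ {-1, 0, 4}.
The Hessian is diagonal: diag(g_uu, g_vv). Second derivatives: g_uu(-3)=150, g_uu(-2)=-60, g_uu(-1)=90, g_uu(2)=-900; g_vv(-1)=-60, g_vv(0)=48, g_vv(4)=-240.
Saddle points occur where the two diagonal entries have opposite signs: (-3, -1), (-3, 4), (-2, 0), (-1, -1), (-1, 4), (2, 0). Count: 6.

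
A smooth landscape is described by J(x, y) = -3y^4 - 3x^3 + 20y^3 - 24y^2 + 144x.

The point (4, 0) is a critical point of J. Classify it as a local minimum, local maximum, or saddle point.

local maximum

The mixed partial ∂²J/∂x∂y is 0, so the Hessian at any point is diag(J_xx, J_yy) = diag(-18x, 12(-3y^2 + 10y - 4)).
At (4, 0): H = diag(-72, -48).
Both eigenvalues are negative, so H is negative definite: a local maximum.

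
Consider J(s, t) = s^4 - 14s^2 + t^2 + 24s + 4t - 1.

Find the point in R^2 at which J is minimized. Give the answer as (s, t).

J(s,t) separates as P(s) + Q(t) − 1, so its minimum is min P + min Q − 1.
P'(s) = 4(s - 2)(s - 1)(s + 3) vanishes at s ∈ {-3, 1, 2}; Q'(t) = 2(t + 2) vanishes at t ∈ {-2}.
Local minima of P (where P''>0): P(-3)=-117, P(2)=8. Local minima of Q: Q(-2)=-4.
So the global minimum of J is P(-3) + Q(-2) − 1 = -117 − 4 − 1 = -122, attained at (-3, -2).

(-3, -2)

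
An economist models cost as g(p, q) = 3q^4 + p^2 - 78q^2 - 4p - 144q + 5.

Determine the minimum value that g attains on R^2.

-1055

g(p,q) separates as A(p) + B(q) + 5, so its minimum is min A + min B + 5.
A'(p) = 2p - 4 vanishes at p ∈ {2}; B'(q) = 12(q - 4)(q + 1)(q + 3) vanishes at q ∈ {-3, -1, 4}.
Local minima of A (where A''>0): A(2)=-4. Local minima of B: B(-3)=-27, B(4)=-1056.
So the global minimum of g is A(2) + B(4) + 5 = -4 − 1056 + 5 = -1055, attained at (2, 4).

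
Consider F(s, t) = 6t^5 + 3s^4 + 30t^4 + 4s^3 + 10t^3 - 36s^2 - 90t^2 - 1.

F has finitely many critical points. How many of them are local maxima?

F separates as a function of s plus a function of t, so ∇F=0 decouples.
∂F/∂s = 12s(s - 2)(s + 3) = 0 at s ∈ {-3, 0, 2}; ∂F/∂t = 30t(t - 1)(t + 2)(t + 3) = 0 at t ∈ {-3, -2, 0, 1}.
The Hessian is diagonal: diag(F_ss, F_tt). Second derivatives: F_ss(-3)=180, F_ss(0)=-72, F_ss(2)=120; F_tt(-3)=-360, F_tt(-2)=180, F_tt(0)=-180, F_tt(1)=360.
Local maxima occur where both diagonal entries negative: (0, -3), (0, 0). Count: 2.

2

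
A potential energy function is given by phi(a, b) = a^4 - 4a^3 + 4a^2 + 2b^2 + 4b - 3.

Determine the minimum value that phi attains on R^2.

-5

phi(a,b) separates as P(a) + Q(b) − 3, so its minimum is min P + min Q − 3.
P'(a) = 4a(a - 2)(a - 1) vanishes at a ∈ {0, 1, 2}; Q'(b) = 4b + 4 vanishes at b ∈ {-1}.
Local minima of P (where P''>0): P(0)=0, P(2)=0. Local minima of Q: Q(-1)=-2.
So the global minimum of phi is P(0) + Q(-1) − 3 = 0 − 2 − 3 = -5, attained at (0, -1).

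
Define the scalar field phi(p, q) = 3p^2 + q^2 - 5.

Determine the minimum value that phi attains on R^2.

phi(p,q) separates as A(p) + B(q) − 5, so its minimum is min A + min B − 5.
A'(p) = 6p vanishes at p ∈ {0}; B'(q) = 2q vanishes at q ∈ {0}.
Local minima of A (where A''>0): A(0)=0. Local minima of B: B(0)=0.
So the global minimum of phi is A(0) + B(0) − 5 = 0 + 0 − 5 = -5, attained at (0, 0).

-5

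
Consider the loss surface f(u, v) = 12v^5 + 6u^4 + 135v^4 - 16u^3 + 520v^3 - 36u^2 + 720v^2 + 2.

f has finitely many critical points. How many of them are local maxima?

2

f separates as a function of u plus a function of v, so ∇f=0 decouples.
∂f/∂u = 24u(u - 3)(u + 1) = 0 at u ∈ {-1, 0, 3}; ∂f/∂v = 60v(v + 2)(v + 3)(v + 4) = 0 at v ∈ {-4, -3, -2, 0}.
The Hessian is diagonal: diag(f_uu, f_vv). Second derivatives: f_uu(-1)=96, f_uu(0)=-72, f_uu(3)=288; f_vv(-4)=-480, f_vv(-3)=180, f_vv(-2)=-240, f_vv(0)=1440.
Local maxima occur where both diagonal entries negative: (0, -4), (0, -2). Count: 2.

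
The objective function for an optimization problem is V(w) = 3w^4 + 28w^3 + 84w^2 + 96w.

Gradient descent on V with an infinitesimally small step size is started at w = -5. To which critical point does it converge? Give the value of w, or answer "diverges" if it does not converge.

-4

V'(w) = 12(w + 1)(w + 2)(w + 4), so V'(-5) = -144.
Gradient descent moves in the -V' direction, i.e. w is increasing.
The nearest critical point in that direction is w = -4, where V'' = 72 > 0 (a local minimum). The iterate converges there.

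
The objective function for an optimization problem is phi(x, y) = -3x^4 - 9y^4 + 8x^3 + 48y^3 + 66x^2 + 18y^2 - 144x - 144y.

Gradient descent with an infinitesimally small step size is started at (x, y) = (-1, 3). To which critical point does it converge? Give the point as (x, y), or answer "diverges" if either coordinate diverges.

phi is separable, so gradient descent decouples: x follows -∂phi/∂x, y follows -∂phi/∂y.
∂phi/∂x = -12(x - 4)(x - 1)(x + 3); at x=-1 this is -240, so x increases.
∂phi/∂y = -36(y - 4)(y - 1)(y + 1); at y=3 this is 288, so y decreases.
x converges to its nearest critical value 1 (a local min of the x-part); y converges to 1. The iterate converges to (1, 1).

(1, 1)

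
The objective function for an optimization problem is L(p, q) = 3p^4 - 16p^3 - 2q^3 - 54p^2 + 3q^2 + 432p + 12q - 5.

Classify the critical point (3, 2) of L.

local maximum

The mixed partial ∂²L/∂p∂q is 0, so the Hessian at any point is diag(L_pp, L_qq) = diag(12(3p^2 - 8p - 9), 6(-2q + 1)).
At (3, 2): H = diag(-72, -18).
Both eigenvalues are negative, so H is negative definite: a local maximum.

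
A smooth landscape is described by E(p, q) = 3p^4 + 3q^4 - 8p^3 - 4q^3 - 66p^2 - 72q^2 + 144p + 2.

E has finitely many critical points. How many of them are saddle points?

E separates as a function of p plus a function of q, so ∇E=0 decouples.
∂E/∂p = 12(p - 4)(p - 1)(p + 3) = 0 at p ∈ {-3, 1, 4}; ∂E/∂q = 12q(q - 4)(q + 3) = 0 at q ∈ {-3, 0, 4}.
The Hessian is diagonal: diag(E_pp, E_qq). Second derivatives: E_pp(-3)=336, E_pp(1)=-144, E_pp(4)=252; E_qq(-3)=252, E_qq(0)=-144, E_qq(4)=336.
Saddle points occur where the two diagonal entries have opposite signs: (-3, 0), (1, -3), (1, 4), (4, 0). Count: 4.

4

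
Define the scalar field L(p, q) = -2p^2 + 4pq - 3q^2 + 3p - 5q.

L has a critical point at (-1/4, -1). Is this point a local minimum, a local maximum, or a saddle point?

local maximum

The Hessian of L is constant: H = [[-4, 4], [4, -6]].
det(H) = (-4)·(-6) − 4² = 8.
det(H) > 0 and tr(H) = -10 < 0, so H is negative definite and the point is a local maximum.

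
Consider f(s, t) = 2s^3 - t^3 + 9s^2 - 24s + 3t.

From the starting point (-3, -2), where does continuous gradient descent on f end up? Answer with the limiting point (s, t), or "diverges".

f is separable, so gradient descent decouples: s follows -∂f/∂s, t follows -∂f/∂t.
∂f/∂s = 6(s - 1)(s + 4); at s=-3 this is -24, so s increases.
∂f/∂t = -3(t - 1)(t + 1); at t=-2 this is -9, so t increases.
s converges to its nearest critical value 1 (a local min of the s-part); t converges to -1. The iterate converges to (1, -1).

(1, -1)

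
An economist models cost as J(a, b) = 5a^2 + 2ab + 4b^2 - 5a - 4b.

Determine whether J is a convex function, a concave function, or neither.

J is quadratic, so its Hessian is the constant matrix H = [[10, 2], [2, 8]].
det(H) = 76, tr(H) = 18.
det(H) > 0 and tr(H) > 0, so H is positive definite everywhere: convex.

convex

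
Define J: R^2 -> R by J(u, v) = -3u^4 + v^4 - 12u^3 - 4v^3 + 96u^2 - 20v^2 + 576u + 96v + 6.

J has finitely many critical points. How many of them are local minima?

2

J separates as a function of u plus a function of v, so ∇J=0 decouples.
∂J/∂u = -12(u - 4)(u + 3)(u + 4) = 0 at u ∈ {-4, -3, 4}; ∂J/∂v = 4(v - 4)(v - 2)(v + 3) = 0 at v ∈ {-3, 2, 4}.
The Hessian is diagonal: diag(J_uu, J_vv). Second derivatives: J_uu(-4)=-96, J_uu(-3)=84, J_uu(4)=-672; J_vv(-3)=140, J_vv(2)=-40, J_vv(4)=56.
Local minima occur where both diagonal entries positive: (-3, -3), (-3, 4). Count: 2.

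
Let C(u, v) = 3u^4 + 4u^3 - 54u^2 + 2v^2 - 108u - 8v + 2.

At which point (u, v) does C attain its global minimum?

(3, 2)

C(u,v) separates as P(u) + Q(v) + 2, so its minimum is min P + min Q + 2.
P'(u) = 12(u - 3)(u + 1)(u + 3) vanishes at u ∈ {-3, -1, 3}; Q'(v) = 4v - 8 vanishes at v ∈ {2}.
Local minima of P (where P''>0): P(-3)=-27, P(3)=-459. Local minima of Q: Q(2)=-8.
So the global minimum of C is P(3) + Q(2) + 2 = -459 − 8 + 2 = -465, attained at (3, 2).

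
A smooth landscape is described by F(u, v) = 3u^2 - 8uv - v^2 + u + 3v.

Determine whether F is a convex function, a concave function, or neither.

neither

F is quadratic, so its Hessian is the constant matrix H = [[6, -8], [-8, -2]].
det(H) = -76, tr(H) = 4.
det(H) < 0, so H is indefinite: neither convex nor concave.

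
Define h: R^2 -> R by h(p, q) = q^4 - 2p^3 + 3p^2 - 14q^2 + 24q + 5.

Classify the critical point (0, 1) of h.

The mixed partial ∂²h/∂p∂q is 0, so the Hessian at any point is diag(h_pp, h_qq) = diag(6(-2p + 1), 4(3q^2 - 7)).
At (0, 1): H = diag(6, -16).
The eigenvalues have opposite signs, so H is indefinite: a saddle point.

saddle point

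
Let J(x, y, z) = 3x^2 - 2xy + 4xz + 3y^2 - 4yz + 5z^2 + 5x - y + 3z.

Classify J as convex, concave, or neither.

J is quadratic, so its Hessian is the constant matrix H = [[6, -2, 4], [-2, 6, -4], [4, -4, 10]].
Leading principal minors: 6, 32, 192.
All positive ⇒ H ≻ 0 ⇒ convex.

convex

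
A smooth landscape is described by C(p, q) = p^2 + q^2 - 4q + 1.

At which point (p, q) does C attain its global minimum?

C(p,q) separates as A(p) + B(q) + 1, so its minimum is min A + min B + 1.
A'(p) = 2p vanishes at p ∈ {0}; B'(q) = 2q - 4 vanishes at q ∈ {2}.
Local minima of A (where A''>0): A(0)=0. Local minima of B: B(2)=-4.
So the global minimum of C is A(0) + B(2) + 1 = 0 − 4 + 1 = -3, attained at (0, 2).

(0, 2)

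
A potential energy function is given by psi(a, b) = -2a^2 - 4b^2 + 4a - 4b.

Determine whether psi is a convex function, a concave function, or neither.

psi is quadratic, so its Hessian is the constant matrix H = [[-4, 0], [0, -8]].
det(H) = 32, tr(H) = -12.
det(H) > 0 and tr(H) < 0, so H is negative definite everywhere: concave.

concave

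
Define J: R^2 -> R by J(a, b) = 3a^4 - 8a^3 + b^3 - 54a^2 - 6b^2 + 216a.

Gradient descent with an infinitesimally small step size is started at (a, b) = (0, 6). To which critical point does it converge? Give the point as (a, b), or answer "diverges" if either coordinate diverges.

J is separable, so gradient descent decouples: a follows -∂J/∂a, b follows -∂J/∂b.
∂J/∂a = 12(a - 3)(a - 2)(a + 3); at a=0 this is 216, so a decreases.
∂J/∂b = 3b(b - 4); at b=6 this is 36, so b decreases.
a converges to its nearest critical value -3 (a local min of the a-part); b converges to 4. The iterate converges to (-3, 4).

(-3, 4)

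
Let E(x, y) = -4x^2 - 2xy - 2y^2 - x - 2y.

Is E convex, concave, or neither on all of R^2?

E is quadratic, so its Hessian is the constant matrix H = [[-8, -2], [-2, -4]].
det(H) = 28, tr(H) = -12.
det(H) > 0 and tr(H) < 0, so H is negative definite everywhere: concave.

concave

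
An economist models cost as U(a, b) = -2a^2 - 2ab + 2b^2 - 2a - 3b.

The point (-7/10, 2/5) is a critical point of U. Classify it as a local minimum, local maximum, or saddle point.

The Hessian of U is constant: H = [[-4, -2], [-2, 4]].
det(H) = (-4)·4 − (-2)² = -20.
Since det(H) < 0, H is indefinite and the critical point is a saddle point.

saddle point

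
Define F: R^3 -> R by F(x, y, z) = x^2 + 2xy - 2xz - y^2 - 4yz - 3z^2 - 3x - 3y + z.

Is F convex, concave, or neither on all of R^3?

F is quadratic, so its Hessian is the constant matrix H = [[2, 2, -2], [2, -2, -4], [-2, -4, -6]].
Leading principal minors: 2, -8, 56.
Neither pattern holds ⇒ H is indefinite ⇒ neither convex nor concave.

neither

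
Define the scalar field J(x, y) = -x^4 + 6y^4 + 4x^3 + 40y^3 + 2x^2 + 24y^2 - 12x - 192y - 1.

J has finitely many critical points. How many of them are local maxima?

2

J separates as a function of x plus a function of y, so ∇J=0 decouples.
∂J/∂x = -4(x - 3)(x - 1)(x + 1) = 0 at x ∈ {-1, 1, 3}; ∂J/∂y = 24(y - 1)(y + 2)(y + 4) = 0 at y ∈ {-4, -2, 1}.
The Hessian is diagonal: diag(J_xx, J_yy). Second derivatives: J_xx(-1)=-32, J_xx(1)=16, J_xx(3)=-32; J_yy(-4)=240, J_yy(-2)=-144, J_yy(1)=360.
Local maxima occur where both diagonal entries negative: (-1, -2), (3, -2). Count: 2.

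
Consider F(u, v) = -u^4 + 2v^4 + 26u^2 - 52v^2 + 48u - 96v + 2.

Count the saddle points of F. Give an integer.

5

F separates as a function of u plus a function of v, so ∇F=0 decouples.
∂F/∂u = -4(u - 4)(u + 1)(u + 3) = 0 at u ∈ {-3, -1, 4}; ∂F/∂v = 8(v - 4)(v + 1)(v + 3) = 0 at v ∈ {-3, -1, 4}.
The Hessian is diagonal: diag(F_uu, F_vv). Second derivatives: F_uu(-3)=-56, F_uu(-1)=40, F_uu(4)=-140; F_vv(-3)=112, F_vv(-1)=-80, F_vv(4)=280.
Saddle points occur where the two diagonal entries have opposite signs: (-3, -3), (-3, 4), (-1, -1), (4, -3), (4, 4). Count: 5.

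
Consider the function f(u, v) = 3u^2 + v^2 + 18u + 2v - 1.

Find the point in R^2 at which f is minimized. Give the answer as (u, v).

(-3, -1)

f(u,v) separates as P(u) + Q(v) − 1, so its minimum is min P + min Q − 1.
P'(u) = 6u + 18 vanishes at u ∈ {-3}; Q'(v) = 2v + 2 vanishes at v ∈ {-1}.
Local minima of P (where P''>0): P(-3)=-27. Local minima of Q: Q(-1)=-1.
So the global minimum of f is P(-3) + Q(-1) − 1 = -27 − 1 − 1 = -29, attained at (-3, -1).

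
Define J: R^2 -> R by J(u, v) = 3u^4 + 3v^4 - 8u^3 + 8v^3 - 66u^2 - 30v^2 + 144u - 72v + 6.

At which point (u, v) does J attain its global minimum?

J(u,v) separates as P(u) + Q(v) + 6, so its minimum is min P + min Q + 6.
P'(u) = 12(u - 4)(u - 1)(u + 3) vanishes at u ∈ {-3, 1, 4}; Q'(v) = 12(v - 2)(v + 1)(v + 3) vanishes at v ∈ {-3, -1, 2}.
Local minima of P (where P''>0): P(-3)=-567, P(4)=-224. Local minima of Q: Q(-3)=-27, Q(2)=-152.
So the global minimum of J is P(-3) + Q(2) + 6 = -567 − 152 + 6 = -713, attained at (-3, 2).

(-3, 2)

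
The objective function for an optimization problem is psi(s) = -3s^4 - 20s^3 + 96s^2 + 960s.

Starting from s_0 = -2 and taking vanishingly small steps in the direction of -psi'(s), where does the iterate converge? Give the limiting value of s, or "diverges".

-4

psi'(s) = -12(s - 4)(s + 4)(s + 5), so psi'(-2) = 432.
Gradient descent moves in the -psi' direction, i.e. s is decreasing.
The nearest critical point in that direction is s = -4, where psi'' = 96 > 0 (a local minimum). The iterate converges there.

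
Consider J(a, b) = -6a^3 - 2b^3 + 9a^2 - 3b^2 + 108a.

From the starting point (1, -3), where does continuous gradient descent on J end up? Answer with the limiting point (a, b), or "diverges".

J is separable, so gradient descent decouples: a follows -∂J/∂a, b follows -∂J/∂b.
∂J/∂a = -18(a - 3)(a + 2); at a=1 this is 108, so a decreases.
∂J/∂b = -6b(b + 1); at b=-3 this is -36, so b increases.
a converges to its nearest critical value -2 (a local min of the a-part); b converges to -1. The iterate converges to (-2, -1).

(-2, -1)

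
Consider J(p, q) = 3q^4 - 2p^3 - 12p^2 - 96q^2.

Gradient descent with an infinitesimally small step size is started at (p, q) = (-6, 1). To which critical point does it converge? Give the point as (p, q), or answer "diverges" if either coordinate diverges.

J is separable, so gradient descent decouples: p follows -∂J/∂p, q follows -∂J/∂q.
∂J/∂p = -6p(p + 4); at p=-6 this is -72, so p increases.
∂J/∂q = 12q(q - 4)(q + 4); at q=1 this is -180, so q increases.
p converges to its nearest critical value -4 (a local min of the p-part); q converges to 4. The iterate converges to (-4, 4).

(-4, 4)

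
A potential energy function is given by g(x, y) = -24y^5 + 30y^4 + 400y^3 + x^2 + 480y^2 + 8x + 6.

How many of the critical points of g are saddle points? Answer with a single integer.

g separates as a function of x plus a function of y, so ∇g=0 decouples.
∂g/∂x = 2(x + 4) = 0 at x ∈ {-4}; ∂g/∂y = -120y(y - 4)(y + 1)(y + 2) = 0 at y ∈ {-2, -1, 0, 4}.
The Hessian is diagonal: diag(g_xx, g_yy). Second derivatives: g_xx(-4)=2; g_yy(-2)=1440, g_yy(-1)=-600, g_yy(0)=960, g_yy(4)=-14400.
Saddle points occur where the two diagonal entries have opposite signs: (-4, -1), (-4, 4). Count: 2.

2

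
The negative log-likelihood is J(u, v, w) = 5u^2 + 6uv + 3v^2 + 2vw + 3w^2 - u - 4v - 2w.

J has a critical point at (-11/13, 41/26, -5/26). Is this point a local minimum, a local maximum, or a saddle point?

local minimum

The Hessian is constant: H = [[10, 6, 0], [6, 6, 2], [0, 2, 6]].
Leading principal minors: Δ₁ = 10, Δ₂ = 24, Δ₃ = 104.
All leading minors are positive, so H is positive definite: a local minimum.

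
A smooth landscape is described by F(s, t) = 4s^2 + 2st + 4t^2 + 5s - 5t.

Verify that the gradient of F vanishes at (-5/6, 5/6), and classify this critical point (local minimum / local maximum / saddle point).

∇F = (8s + 2t + 5, 2s + 8t - 5); substituting (-5/6, 5/6) gives ∇F = (0, 0), so (-5/6, 5/6) is indeed a critical point.
The Hessian of F is constant: H = [[8, 2], [2, 8]].
det(H) = 8·8 − 2² = 60.
det(H) > 0 and tr(H) = 16 > 0, so H is positive definite and the point is a local minimum.

local minimum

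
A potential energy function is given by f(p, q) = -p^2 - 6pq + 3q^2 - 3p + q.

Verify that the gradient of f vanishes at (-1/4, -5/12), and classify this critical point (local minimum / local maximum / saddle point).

∇f = (-2p - 6q - 3, -6p + 6q + 1); substituting (-1/4, -5/12) gives ∇f = (0, 0), so (-1/4, -5/12) is indeed a critical point.
The Hessian of f is constant: H = [[-2, -6], [-6, 6]].
det(H) = (-2)·6 − (-6)² = -48.
Since det(H) < 0, H is indefinite and the critical point is a saddle point.

saddle point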